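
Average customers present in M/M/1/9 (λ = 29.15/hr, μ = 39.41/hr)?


ρ = 29.15/39.41 = 0.7397
L = ρ[1 − (K+1)ρ^K + Kρ^(K+1)] / [(1−ρ)(1−ρ^(K+1))]
Numerator: 0.7397·(1 − 10·0.066266 + 9·0.049014) = 0.575803
Denominator: (0.2603)·(0.950986) = 0.247580
L = 0.575803/0.247580 = 2.3257

Final: 2.3257


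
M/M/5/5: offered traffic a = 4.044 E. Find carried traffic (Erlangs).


B(5,4.044) = 0.202996 (Erlang-B)
Carried load = a(1 − B) = 4.044·(1 − 0.202996) = 4.044·0.797004 = 3.2231 E

Final: 3.2231 Erlangs


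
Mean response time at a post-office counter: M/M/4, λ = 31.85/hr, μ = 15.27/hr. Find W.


a = 2.0858; ρ = 0.5214; P₀ = 0.118746
Lq = P₀·a^c·ρ/(c!(1−ρ)²) = 0.21323
Wq = Lq/λ = 0.21323/31.85 = 0.006695 hr
W = Wq + 1/μ = 0.006695 + 0.06549 = 0.07218 hr

Final: 0.07218 hr


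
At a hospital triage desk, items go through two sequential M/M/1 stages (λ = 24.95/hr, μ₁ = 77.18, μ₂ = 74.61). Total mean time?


Each node sees arrival rate λ = 24.95/hr (tandem ⇒ throughput preserved).
W₁ = 1/(μ₁−λ) = 1/(77.18−24.95) = 0.01915 hr
W₂ = 1/(μ₂−λ) = 1/(74.61−24.95) = 0.02014 hr
W_total = W₁ + W₂ = 0.01915 + 0.02014 = 0.03928 hr

Final: 0.03928 hr


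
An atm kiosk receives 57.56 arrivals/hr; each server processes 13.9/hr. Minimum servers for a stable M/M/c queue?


Stability requires cμ > λ ⇔ c > λ/μ.
λ/μ = 57.56/13.9 = 4.1410
Minimum integer c = ⌊4.1410⌋ + 1 = 5
Check: 5·13.9 = 69.50 > 57.56, while 4·13.9 = 55.60 ≤ 57.56

Final: 5 servers


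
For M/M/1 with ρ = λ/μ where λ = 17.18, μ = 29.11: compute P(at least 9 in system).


ρ = 17.18/29.11 = 0.5902
P(N ≥ n) = ρ^n = 0.5902^9 = 0.008686

Final: 0.008686


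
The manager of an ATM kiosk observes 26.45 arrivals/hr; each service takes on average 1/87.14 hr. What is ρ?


ρ = λ/μ = 26.45/87.14 = 0.3035

Final: 0.3035


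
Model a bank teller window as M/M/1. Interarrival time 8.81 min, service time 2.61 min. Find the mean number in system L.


λ = 60/8.81 = 6.8104 /hr
μ = 60/2.61 = 22.9885 /hr
ρ = λ/μ = 6.8104/22.9885 = 0.2963
L = ρ/(1−ρ) = 0.2963/0.7037 = 0.4210

Final: 0.4210


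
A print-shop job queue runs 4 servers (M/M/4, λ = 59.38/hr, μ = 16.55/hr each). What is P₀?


a = λ/μ = 59.38/16.55 = 3.5879; ρ = a/c = 0.8970
Σ_{k=0}^{3} a^k/k! (terms k=0..3) = 1.00000 + 3.58792 + 6.43657 + 7.69795 = 18.72244
Tail: a^4/(4!(1−ρ)) = 165.71766/(24·0.1030) = 67.02413
P₀ = 1/(18.72244 + 67.02413) = 1/85.74656 = 0.011662

Final: 0.011662


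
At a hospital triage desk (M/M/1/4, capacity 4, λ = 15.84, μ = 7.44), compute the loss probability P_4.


ρ = λ/μ = 15.84/7.44 = 2.1290
P_K = (1−ρ)ρ^K/(1−ρ^(K+1)) = (-1.1290·20.546080)/(1 − 43.743266)
= -23.197187/-42.743266 = 0.542710

Final: 0.542710


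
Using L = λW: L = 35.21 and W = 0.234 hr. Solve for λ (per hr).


λ = L/W = 35.21/0.234 = 150.4701 /hr

Final: 150.4701 /hr


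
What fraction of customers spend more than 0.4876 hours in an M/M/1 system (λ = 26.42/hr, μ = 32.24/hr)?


W ~ Exponential(μ−λ) for M/M/1.
μ − λ = 32.24 − 26.42 = 5.8200
P(W > t) = e^{−(μ−λ)t} = e^{−2.8378} = 0.058552

Final: 0.058552


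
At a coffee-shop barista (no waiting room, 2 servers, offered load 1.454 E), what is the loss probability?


B(c,a) = (a^c/c!) / Σ_{k=0}^{c} a^k/k!
a^2/2! = 1.057058
Σ terms (k=0..2): 1.00000 + 1.45400 + 1.05706 = 3.511058
B = 1.057058/3.511058 = 0.301065

Final: 0.301065


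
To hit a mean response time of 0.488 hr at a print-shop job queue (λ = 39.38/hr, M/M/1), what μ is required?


W = 1/(μ−λ) ⇒ μ − λ = 1/W = 1/0.488 = 2.0492
μ = λ + 1/W = 39.38 + 2.0492 = 41.4292 per hr

Final: 41.4292 /hr


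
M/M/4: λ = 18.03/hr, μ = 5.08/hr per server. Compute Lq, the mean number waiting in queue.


a = λ/μ = 3.5492; ρ = a/4 = 0.8873
P₀ = 0.012992
Lq = P₀·a^c·ρ / (c!·(1−ρ)²) = 0.012992·158.68214·0.8873/(24·0.01270)
= 6.00146

Final: 6.00146


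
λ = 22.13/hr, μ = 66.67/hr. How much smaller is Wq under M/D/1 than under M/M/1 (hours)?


ρ = 22.13/66.67 = 0.3319
Wq(M/M/1) = ρ/(μ−λ) = 0.3319/44.54 = 0.007452 hr
Wq(M/D/1) = ρ/(2(μ−λ)) = 0.003726 hr
Savings = 0.007452 − 0.003726 = 0.003726 hr

Final: 0.003726 hr


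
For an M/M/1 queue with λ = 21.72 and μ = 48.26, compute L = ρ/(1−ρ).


ρ = λ/μ = 21.72/48.26 = 0.4501
L = ρ/(1−ρ) = 0.4501/(1 − 0.4501) = 0.4501/0.5499 = 0.8184

Final: 0.8184


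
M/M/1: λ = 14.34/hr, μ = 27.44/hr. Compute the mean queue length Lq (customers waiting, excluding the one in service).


ρ = 14.34/27.44 = 0.5226
Lq = ρ²/(1−ρ) = 0.2731/0.4774 = 0.5721

Final: 0.5721


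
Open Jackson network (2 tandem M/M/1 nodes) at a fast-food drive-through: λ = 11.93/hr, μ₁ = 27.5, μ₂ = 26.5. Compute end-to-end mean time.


Each node sees arrival rate λ = 11.93/hr (tandem ⇒ throughput preserved).
W₁ = 1/(μ₁−λ) = 1/(27.5−11.93) = 0.06423 hr
W₂ = 1/(μ₂−λ) = 1/(26.5−11.93) = 0.06863 hr
W_total = W₁ + W₂ = 0.06423 + 0.06863 = 0.13286 hr

Final: 0.13286 hr


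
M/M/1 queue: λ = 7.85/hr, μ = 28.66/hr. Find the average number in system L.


ρ = λ/μ = 7.85/28.66 = 0.2739
L = ρ/(1−ρ) = 0.2739/(1 − 0.2739) = 0.2739/0.7261 = 0.3772

Final: 0.3772


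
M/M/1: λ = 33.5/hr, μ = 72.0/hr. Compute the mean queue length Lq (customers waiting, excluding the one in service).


ρ = 33.5/72.0 = 0.4653
Lq = ρ²/(1−ρ) = 0.2165/0.5347 = 0.4049

Final: 0.4049


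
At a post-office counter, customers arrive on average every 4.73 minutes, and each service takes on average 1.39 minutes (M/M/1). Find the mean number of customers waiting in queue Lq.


λ = 60/4.73 = 12.6850 /hr
μ = 60/1.39 = 43.1655 /hr
ρ = λ/μ = 12.6850/43.1655 = 0.2939
Lq = ρ²/(1−ρ) = 0.08636/0.7061 = 0.1223

Final: 0.1223


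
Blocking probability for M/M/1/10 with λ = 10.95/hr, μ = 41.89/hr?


ρ = λ/μ = 10.95/41.89 = 0.2614
P_K = (1−ρ)ρ^K/(1−ρ^(K+1)) = (0.7386·0.000001489)/(1 − 0.0000003894)
= 0.000001100/1.000000 = 0.000001100

Final: 0.000001100


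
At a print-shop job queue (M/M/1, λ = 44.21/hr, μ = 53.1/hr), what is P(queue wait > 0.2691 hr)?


ρ = 44.21/53.1 = 0.8326
P(Wq > t) = ρ·e^{−(μ−λ)t} = 0.8326·e^{−2.3923}
= 0.8326·0.091419 = 0.076114

Final: 0.076114


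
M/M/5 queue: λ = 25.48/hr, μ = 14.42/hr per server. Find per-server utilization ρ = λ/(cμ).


ρ = λ/(cμ) = 25.48/(5·14.42) = 25.48/72.10 = 0.3534

Final: 0.3534


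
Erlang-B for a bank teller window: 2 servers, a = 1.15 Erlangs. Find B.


B(c,a) = (a^c/c!) / Σ_{k=0}^{c} a^k/k!
a^2/2! = 0.661250
Σ terms (k=0..2): 1.00000 + 1.15000 + 0.66125 = 2.811250
B = 0.661250/2.811250 = 0.235216

Final: 0.235216


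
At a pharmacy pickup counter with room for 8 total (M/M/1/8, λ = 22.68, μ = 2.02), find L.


ρ = 22.68/2.02 = 11.2277
L = ρ[1 − (K+1)ρ^K + Kρ^(K+1)] / [(1−ρ)(1−ρ^(K+1))]
Numerator: 11.2277·(1 − 9·252541901.531508 + 8·2835470458.779507) = 229167775803.476349
Denominator: (-10.2277)·(-2835470457.779507) = 29000405771.150795
L = 229167775803.476349/29000405771.150795 = 7.9022

Final: 7.9022


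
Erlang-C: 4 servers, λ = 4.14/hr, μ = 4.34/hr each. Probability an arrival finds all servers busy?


a = λ/μ = 0.9539; ρ = a/4 = 0.2385
P₀ = 0.384782 (from M/M/c formula)
C(c,a) = [a^c/(c!(1−ρ))]·P₀ = [0.82802/(24·0.7615)]·0.384782
= 0.04531·0.384782 = 0.017433

Final: 0.017433


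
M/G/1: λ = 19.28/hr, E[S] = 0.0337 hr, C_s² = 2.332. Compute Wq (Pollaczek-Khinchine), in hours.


ρ = λ·E[S] = 19.28·0.0337 = 0.6497
E[S²] = E[S]²(1+C_s²) = 0.0337²·(1+2.332) = 0.003784
Wq = λ·E[S²]/(2(1−ρ)) = 19.28·0.003784/(2·0.3503) = 0.10415 hr

Final: 0.10415 hr


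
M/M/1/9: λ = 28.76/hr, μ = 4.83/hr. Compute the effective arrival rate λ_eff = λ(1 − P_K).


ρ = 5.9545; P_K = (1−ρ)ρ^9/(1−ρ^10) = 0.832058
λ_eff = λ(1 − P_K) = 28.76·(1 − 0.832058) = 28.76·0.167942 = 4.8300 /hr

Final: 4.8300 /hr


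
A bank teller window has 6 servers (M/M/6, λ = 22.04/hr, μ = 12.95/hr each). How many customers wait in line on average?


a = λ/μ = 1.7019; ρ = a/6 = 0.2837
P₀ = 0.182231
Lq = P₀·a^c·ρ / (c!·(1−ρ)²) = 0.182231·24.30250·0.2837/(720·0.51315)
= 0.003400

Final: 0.003400


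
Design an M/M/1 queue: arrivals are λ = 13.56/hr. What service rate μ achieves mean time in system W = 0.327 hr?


W = 1/(μ−λ) ⇒ μ − λ = 1/W = 1/0.327 = 3.0581
μ = λ + 1/W = 13.56 + 3.0581 = 16.6181 per hr

Final: 16.6181 /hr


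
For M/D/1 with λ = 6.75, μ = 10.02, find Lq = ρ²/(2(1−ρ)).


ρ = 6.75/10.02 = 0.6737
M/D/1: Lq = ρ²/(2(1−ρ)) = 0.4538/(2·0.3263) = 0.69528

Final: 0.69528


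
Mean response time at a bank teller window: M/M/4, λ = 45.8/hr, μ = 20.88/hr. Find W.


a = 2.1935; ρ = 0.5484; P₀ = 0.105331
Lq = P₀·a^c·ρ/(c!(1−ρ)²) = 0.27315
Wq = Lq/λ = 0.27315/45.8 = 0.005964 hr
W = Wq + 1/μ = 0.005964 + 0.04789 = 0.05386 hr

Final: 0.05386 hr


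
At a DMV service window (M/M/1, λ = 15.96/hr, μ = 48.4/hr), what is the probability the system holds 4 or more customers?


ρ = 15.96/48.4 = 0.3298
P(N ≥ n) = ρ^n = 0.3298^4 = 0.011824

Final: 0.011824


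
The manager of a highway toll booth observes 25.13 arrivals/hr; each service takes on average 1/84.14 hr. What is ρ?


ρ = λ/μ = 25.13/84.14 = 0.2987

Final: 0.2987


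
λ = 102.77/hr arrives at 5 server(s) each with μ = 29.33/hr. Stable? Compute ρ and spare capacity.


Total capacity cμ = 5·29.33 = 146.65/hr
ρ = λ/(cμ) = 102.77/146.65 = 0.7008
Stable ⇔ ρ < 1: YES
Spare capacity = cμ − λ = 146.65 − 102.77 = 43.88/hr

Final: ρ = 0.7008; stable; margin = 43.88/hr


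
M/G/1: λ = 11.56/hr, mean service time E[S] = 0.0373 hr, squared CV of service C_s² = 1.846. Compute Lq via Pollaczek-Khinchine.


ρ = λ·E[S] = 11.56·0.0373 = 0.4312
Lq = ρ²(1+C_s²)/(2(1−ρ)) = 0.1859·(1+1.846)/(2·0.5688)
= 0.1859·2.8460/1.1376 = 0.46512

Final: 0.46512


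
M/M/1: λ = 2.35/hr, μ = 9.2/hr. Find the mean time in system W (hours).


W = 1/(μ−λ) = 1/(9.2 − 2.35) = 1/6.85 = 0.1460 hr

Final: 0.1460 hr


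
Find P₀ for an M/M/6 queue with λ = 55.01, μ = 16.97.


a = λ/μ = 55.01/16.97 = 3.2416; ρ = a/c = 0.5403
Σ_{k=0}^{5} a^k/k! (terms k=0..5) = 1.00000 + 3.24160 + 5.25399 + 5.67712 + 4.60074 + 2.98276 = 22.75622
Tail: a^6/(6!(1−ρ)) = 1160.26934/(720·0.4597) = 3.50526
P₀ = 1/(22.75622 + 3.50526) = 1/26.26148 = 0.038079

Final: 0.038079


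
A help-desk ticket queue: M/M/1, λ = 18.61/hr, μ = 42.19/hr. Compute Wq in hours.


ρ = 18.61/42.19 = 0.4411
Wq = ρ/(μ−λ) = 0.4411/(42.19 − 18.61) = 0.4411/23.58 = 0.01871 hr

Final: 0.01871 hr


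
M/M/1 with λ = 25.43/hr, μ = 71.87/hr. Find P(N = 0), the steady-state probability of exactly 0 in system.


ρ = 25.43/71.87 = 0.3538
P_n = (1−ρ)·ρ^n = (1 − 0.3538)·0.3538^0 = 0.6462·1.000000 = 0.646167

Final: 0.646167


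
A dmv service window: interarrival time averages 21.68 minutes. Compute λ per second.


λ = 1/(interarrival time) in consistent units.
1 second = 0.0166667 min, so λ = 0.0166667/21.68 = 0.0007688 per second

Final: 0.0007688 /sec


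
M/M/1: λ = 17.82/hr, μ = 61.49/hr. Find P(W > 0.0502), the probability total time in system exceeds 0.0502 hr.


W ~ Exponential(μ−λ) for M/M/1.
μ − λ = 61.49 − 17.82 = 43.6700
P(W > t) = e^{−(μ−λ)t} = e^{−2.1922} = 0.111667

Final: 0.111667


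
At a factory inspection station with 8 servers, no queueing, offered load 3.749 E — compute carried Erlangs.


B(8,3.749) = 0.023126 (Erlang-B)
Carried load = a(1 − B) = 3.749·(1 − 0.023126) = 3.749·0.976874 = 3.6623 E

Final: 3.6623 Erlangs


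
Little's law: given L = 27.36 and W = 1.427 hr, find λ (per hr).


λ = L/W = 27.36/1.427 = 19.1731 /hr

Final: 19.1731 /hr


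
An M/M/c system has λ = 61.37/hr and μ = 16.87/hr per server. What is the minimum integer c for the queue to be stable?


Stability requires cμ > λ ⇔ c > λ/μ.
λ/μ = 61.37/16.87 = 3.6378
Minimum integer c = ⌊3.6378⌋ + 1 = 4
Check: 4·16.87 = 67.48 > 61.37, while 3·16.87 = 50.61 ≤ 61.37

Final: 4 servers


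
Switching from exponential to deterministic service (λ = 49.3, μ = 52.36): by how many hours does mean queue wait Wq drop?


ρ = 49.3/52.36 = 0.9416
Wq(M/M/1) = ρ/(μ−λ) = 0.9416/3.06 = 0.30770 hr
Wq(M/D/1) = ρ/(2(μ−λ)) = 0.15385 hr
Savings = 0.30770 − 0.15385 = 0.15385 hr

Final: 0.15385 hr


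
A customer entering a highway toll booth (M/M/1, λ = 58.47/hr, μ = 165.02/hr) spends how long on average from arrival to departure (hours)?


W = 1/(μ−λ) = 1/(165.02 − 58.47) = 1/106.55 = 0.009385 hr

Final: 0.009385 hr


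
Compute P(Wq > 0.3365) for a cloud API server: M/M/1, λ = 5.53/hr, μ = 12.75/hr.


ρ = 5.53/12.75 = 0.4337
P(Wq > t) = ρ·e^{−(μ−λ)t} = 0.4337·e^{−2.4295}
= 0.4337·0.088078 = 0.038202

Final: 0.038202


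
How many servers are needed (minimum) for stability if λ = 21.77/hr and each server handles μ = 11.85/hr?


Stability requires cμ > λ ⇔ c > λ/μ.
λ/μ = 21.77/11.85 = 1.8371
Minimum integer c = ⌊1.8371⌋ + 1 = 2
Check: 2·11.85 = 23.70 > 21.77, while 1·11.85 = 11.85 ≤ 21.77

Final: 2 servers


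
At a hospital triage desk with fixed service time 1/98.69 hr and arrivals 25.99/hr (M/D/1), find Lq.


ρ = 25.99/98.69 = 0.2633
M/D/1: Lq = ρ²/(2(1−ρ)) = 0.06935/(2·0.7367) = 0.04707

Final: 0.04707


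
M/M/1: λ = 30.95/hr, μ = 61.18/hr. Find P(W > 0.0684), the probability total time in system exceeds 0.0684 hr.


W ~ Exponential(μ−λ) for M/M/1.
μ − λ = 61.18 − 30.95 = 30.2300
P(W > t) = e^{−(μ−λ)t} = e^{−2.0677} = 0.126472

Final: 0.126472


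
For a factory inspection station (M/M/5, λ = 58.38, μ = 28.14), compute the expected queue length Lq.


a = λ/μ = 2.0746; ρ = a/5 = 0.4149
P₀ = 0.124468
Lq = P₀·a^c·ρ / (c!·(1−ρ)²) = 0.124468·38.43262·0.4149/(120·0.34231)
= 0.04832

Final: 0.04832


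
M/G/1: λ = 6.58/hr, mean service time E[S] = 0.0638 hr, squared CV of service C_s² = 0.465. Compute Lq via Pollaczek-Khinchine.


ρ = λ·E[S] = 6.58·0.0638 = 0.4198
Lq = ρ²(1+C_s²)/(2(1−ρ)) = 0.1762·(1+0.465)/(2·0.5802)
= 0.1762·1.4650/1.1604 = 0.22250

Final: 0.22250


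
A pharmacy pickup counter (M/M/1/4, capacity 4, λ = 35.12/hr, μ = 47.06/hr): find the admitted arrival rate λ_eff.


ρ = 0.7463; P_K = (1−ρ)ρ^4/(1−ρ^5) = 0.102402
λ_eff = λ(1 − P_K) = 35.12·(1 − 0.102402) = 35.12·0.897598 = 31.5237 /hr

Final: 31.5237 /hr


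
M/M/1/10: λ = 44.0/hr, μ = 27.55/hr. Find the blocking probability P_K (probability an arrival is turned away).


ρ = λ/μ = 44.0/27.55 = 1.5971
P_K = (1−ρ)ρ^K/(1−ρ^(K+1)) = (-0.5971·107.971897)/(1 − 172.441506)
= -64.469608/-171.441506 = 0.376044

Final: 0.376044


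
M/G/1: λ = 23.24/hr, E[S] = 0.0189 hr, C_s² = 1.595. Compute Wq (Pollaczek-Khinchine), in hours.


ρ = λ·E[S] = 23.24·0.0189 = 0.4392
E[S²] = E[S]²(1+C_s²) = 0.0189²·(1+1.595) = 0.0009270
Wq = λ·E[S²]/(2(1−ρ)) = 23.24·0.0009270/(2·0.5608) = 0.01921 hr

Final: 0.01921 hr


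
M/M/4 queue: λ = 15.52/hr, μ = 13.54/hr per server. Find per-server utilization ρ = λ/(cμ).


ρ = λ/(cμ) = 15.52/(4·13.54) = 15.52/54.16 = 0.2866

Final: 0.2866


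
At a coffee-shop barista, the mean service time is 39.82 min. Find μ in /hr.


μ = 1/(service time) in consistent units.
1 hour = 60 min, so μ = 60/39.82 = 1.5068 per hour

Final: 1.5068 /hr


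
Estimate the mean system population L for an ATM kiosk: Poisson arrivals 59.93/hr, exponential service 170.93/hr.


ρ = λ/μ = 59.93/170.93 = 0.3506
L = ρ/(1−ρ) = 0.3506/(1 − 0.3506) = 0.3506/0.6494 = 0.5399

Final: 0.5399


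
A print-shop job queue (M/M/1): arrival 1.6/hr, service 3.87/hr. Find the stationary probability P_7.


ρ = 1.6/3.87 = 0.4134
P_n = (1−ρ)·ρ^n = (1 − 0.4134)·0.4134^7 = 0.5866·0.002065 = 0.001211

Final: 0.001211


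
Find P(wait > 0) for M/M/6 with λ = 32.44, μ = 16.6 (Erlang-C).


a = λ/μ = 1.9542; ρ = a/6 = 0.3257
P₀ = 0.141493 (from M/M/c formula)
C(c,a) = [a^c/(c!(1−ρ))]·P₀ = [55.69761/(720·0.6743)]·0.141493
= 0.11472·0.141493 = 0.016233

Final: 0.016233


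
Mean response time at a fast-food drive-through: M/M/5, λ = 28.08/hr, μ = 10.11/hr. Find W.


a = 2.7774; ρ = 0.5555; P₀ = 0.059582
Lq = P₀·a^c·ρ/(c!(1−ρ)²) = 0.23071
Wq = Lq/λ = 0.23071/28.08 = 0.008216 hr
W = Wq + 1/μ = 0.008216 + 0.09891 = 0.10713 hr

Final: 0.10713 hr


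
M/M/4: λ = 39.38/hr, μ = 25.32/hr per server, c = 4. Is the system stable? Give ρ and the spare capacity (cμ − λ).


Total capacity cμ = 4·25.32 = 101.28/hr
ρ = λ/(cμ) = 39.38/101.28 = 0.3888
Stable ⇔ ρ < 1: YES
Spare capacity = cμ − λ = 101.28 − 39.38 = 61.90/hr

Final: ρ = 0.3888; stable; margin = 61.90/hr


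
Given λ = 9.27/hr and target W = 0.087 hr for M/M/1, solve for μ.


W = 1/(μ−λ) ⇒ μ − λ = 1/W = 1/0.087 = 11.4943
μ = λ + 1/W = 9.27 + 11.4943 = 20.7643 per hr

Final: 20.7643 /hr


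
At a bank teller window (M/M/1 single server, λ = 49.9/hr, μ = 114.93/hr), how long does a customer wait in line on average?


ρ = 49.9/114.93 = 0.4342
Wq = ρ/(μ−λ) = 0.4342/(114.93 − 49.9) = 0.4342/65.03 = 0.006677 hr

Final: 0.006677 hr


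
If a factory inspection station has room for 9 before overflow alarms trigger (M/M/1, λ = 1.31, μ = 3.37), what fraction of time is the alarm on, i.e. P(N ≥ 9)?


ρ = 1.31/3.37 = 0.3887
P(N ≥ n) = ρ^n = 0.3887^9 = 0.0002027

Final: 0.0002027


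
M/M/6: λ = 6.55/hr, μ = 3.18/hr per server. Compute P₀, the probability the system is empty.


a = λ/μ = 6.55/3.18 = 2.0597; ρ = a/c = 0.3433
Σ_{k=0}^{5} a^k/k! (terms k=0..5) = 1.00000 + 2.05975 + 2.12128 + 1.45644 + 0.74997 + 0.30895 = 7.69639
Tail: a^6/(6!(1−ρ)) = 76.36337/(720·0.6567) = 0.16150
P₀ = 1/(7.69639 + 0.16150) = 1/7.85789 = 0.127261

Final: 0.127261


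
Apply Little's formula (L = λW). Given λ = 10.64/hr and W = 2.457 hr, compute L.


L = λW = 10.64·2.457 = 26.1425

Final: 26.1425


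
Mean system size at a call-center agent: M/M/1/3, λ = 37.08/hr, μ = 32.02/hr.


ρ = 37.08/32.02 = 1.1580
L = ρ[1 − (K+1)ρ^K + Kρ^(K+1)] / [(1−ρ)(1−ρ^(K+1))]
Numerator: 1.1580·(1 − 4·1.552942 + 3·1.798347) = 0.212237
Denominator: (-0.1580)·(-0.798347) = 0.126160
L = 0.212237/0.126160 = 1.6823

Final: 1.6823


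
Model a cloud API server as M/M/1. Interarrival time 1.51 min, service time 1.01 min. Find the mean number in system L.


λ = 60/1.51 = 39.7351 /hr
μ = 60/1.01 = 59.4059 /hr
ρ = λ/μ = 39.7351/59.4059 = 0.6689
L = ρ/(1−ρ) = 0.6689/0.3311 = 2.0200

Final: 2.0200


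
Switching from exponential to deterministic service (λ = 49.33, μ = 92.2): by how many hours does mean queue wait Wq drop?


ρ = 49.33/92.2 = 0.5350
Wq(M/M/1) = ρ/(μ−λ) = 0.5350/42.87 = 0.01248 hr
Wq(M/D/1) = ρ/(2(μ−λ)) = 0.006240 hr
Savings = 0.01248 − 0.006240 = 0.006240 hr

Final: 0.006240 hr


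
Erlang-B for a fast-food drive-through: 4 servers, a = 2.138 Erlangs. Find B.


B(c,a) = (a^c/c!) / Σ_{k=0}^{c} a^k/k!
a^4/4! = 0.870602
Σ terms (k=0..4): 1.00000 + 2.13800 + 2.28552 + 1.62882 + 0.87060 = 7.922939
B = 0.870602/7.922939 = 0.109884

Final: 0.109884


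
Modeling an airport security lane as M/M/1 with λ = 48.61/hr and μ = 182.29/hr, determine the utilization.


ρ = λ/μ = 48.61/182.29 = 0.2667

Final: 0.2667


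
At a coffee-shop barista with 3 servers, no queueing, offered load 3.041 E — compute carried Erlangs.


B(3,3.041) = 0.351039 (Erlang-B)
Carried load = a(1 − B) = 3.041·(1 − 0.351039) = 3.041·0.648961 = 1.9735 E

Final: 1.9735 Erlangs


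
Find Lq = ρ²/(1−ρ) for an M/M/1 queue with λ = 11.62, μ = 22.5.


ρ = 11.62/22.5 = 0.5164
Lq = ρ²/(1−ρ) = 0.2667/0.4836 = 0.5516

Final: 0.5516


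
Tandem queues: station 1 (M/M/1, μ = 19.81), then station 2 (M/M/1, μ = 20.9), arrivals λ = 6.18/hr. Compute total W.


Each node sees arrival rate λ = 6.18/hr (tandem ⇒ throughput preserved).
W₁ = 1/(μ₁−λ) = 1/(19.81−6.18) = 0.07337 hr
W₂ = 1/(μ₂−λ) = 1/(20.9−6.18) = 0.06793 hr
W_total = W₁ + W₂ = 0.07337 + 0.06793 = 0.14130 hr

Final: 0.14130 hr


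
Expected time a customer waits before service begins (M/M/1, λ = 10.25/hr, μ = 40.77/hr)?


ρ = 10.25/40.77 = 0.2514
Wq = ρ/(μ−λ) = 0.2514/(40.77 − 10.25) = 0.2514/30.52 = 0.008238 hr

Final: 0.008238 hr


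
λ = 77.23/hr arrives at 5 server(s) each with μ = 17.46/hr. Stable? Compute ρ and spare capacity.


Total capacity cμ = 5·17.46 = 87.30/hr
ρ = λ/(cμ) = 77.23/87.30 = 0.8847
Stable ⇔ ρ < 1: YES
Spare capacity = cμ − λ = 87.30 − 77.23 = 10.07/hr

Final: ρ = 0.8847; stable; margin = 10.07/hr


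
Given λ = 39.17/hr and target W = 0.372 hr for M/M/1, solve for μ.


W = 1/(μ−λ) ⇒ μ − λ = 1/W = 1/0.372 = 2.6882
μ = λ + 1/W = 39.17 + 2.6882 = 41.8582 per hr

Final: 41.8582 /hr


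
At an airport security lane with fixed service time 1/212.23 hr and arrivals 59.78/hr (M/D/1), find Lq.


ρ = 59.78/212.23 = 0.2817
M/D/1: Lq = ρ²/(2(1−ρ)) = 0.07934/(2·0.7183) = 0.05523

Final: 0.05523


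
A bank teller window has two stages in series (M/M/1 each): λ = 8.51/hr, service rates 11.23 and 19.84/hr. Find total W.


Each node sees arrival rate λ = 8.51/hr (tandem ⇒ throughput preserved).
W₁ = 1/(μ₁−λ) = 1/(11.23−8.51) = 0.36765 hr
W₂ = 1/(μ₂−λ) = 1/(19.84−8.51) = 0.08826 hr
W_total = W₁ + W₂ = 0.36765 + 0.08826 = 0.45591 hr

Final: 0.45591 hr


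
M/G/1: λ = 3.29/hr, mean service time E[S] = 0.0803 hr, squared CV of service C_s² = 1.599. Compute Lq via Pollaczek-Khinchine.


ρ = λ·E[S] = 3.29·0.0803 = 0.2642
Lq = ρ²(1+C_s²)/(2(1−ρ)) = 0.06979·(1+1.599)/(2·0.7358)
= 0.06979·2.5990/1.4716 = 0.12326

Final: 0.12326


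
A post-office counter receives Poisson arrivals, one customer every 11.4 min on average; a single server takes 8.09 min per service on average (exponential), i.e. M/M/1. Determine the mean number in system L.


λ = 60/11.4 = 5.2632 /hr
μ = 60/8.09 = 7.4166 /hr
ρ = λ/μ = 5.2632/7.4166 = 0.7096
L = ρ/(1−ρ) = 0.7096/0.2904 = 2.4441

Final: 2.4441


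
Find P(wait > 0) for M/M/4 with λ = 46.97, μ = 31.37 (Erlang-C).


a = λ/μ = 1.4973; ρ = a/4 = 0.3743
P₀ = 0.221612 (from M/M/c formula)
C(c,a) = [a^c/(c!(1−ρ))]·P₀ = [5.02602/(24·0.6257)]·0.221612
= 0.33471·0.221612 = 0.074175

Final: 0.074175


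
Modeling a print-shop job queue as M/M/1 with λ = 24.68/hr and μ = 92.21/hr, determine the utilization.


ρ = λ/μ = 24.68/92.21 = 0.2676

Final: 0.2676


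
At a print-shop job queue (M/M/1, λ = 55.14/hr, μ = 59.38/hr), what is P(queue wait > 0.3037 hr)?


ρ = 55.14/59.38 = 0.9286
P(Wq > t) = ρ·e^{−(μ−λ)t} = 0.9286·e^{−1.2877}
= 0.9286·0.275908 = 0.256207

Final: 0.256207


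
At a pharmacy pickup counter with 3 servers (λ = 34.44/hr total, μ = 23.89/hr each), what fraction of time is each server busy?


ρ = λ/(cμ) = 34.44/(3·23.89) = 34.44/71.67 = 0.4805

Final: 0.4805


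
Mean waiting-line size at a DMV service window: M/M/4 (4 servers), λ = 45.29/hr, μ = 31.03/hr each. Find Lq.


a = λ/μ = 1.4596; ρ = a/4 = 0.3649
P₀ = 0.230380
Lq = P₀·a^c·ρ / (c!·(1−ρ)²) = 0.230380·4.53818·0.3649/(24·0.40337)
= 0.03941

Final: 0.03941


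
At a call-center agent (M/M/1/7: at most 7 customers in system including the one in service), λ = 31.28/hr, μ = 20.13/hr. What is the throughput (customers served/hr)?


ρ = 1.5539; P_K = (1−ρ)ρ^7/(1−ρ^8) = 0.367262
λ_eff = λ(1 − P_K) = 31.28·(1 − 0.367262) = 31.28·0.632738 = 19.7920 /hr

Final: 19.7920 /hr


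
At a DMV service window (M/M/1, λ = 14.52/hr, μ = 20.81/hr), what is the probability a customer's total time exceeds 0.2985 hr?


W ~ Exponential(μ−λ) for M/M/1.
μ − λ = 20.81 − 14.52 = 6.2900
P(W > t) = e^{−(μ−λ)t} = e^{−1.8776} = 0.152962

Final: 0.152962


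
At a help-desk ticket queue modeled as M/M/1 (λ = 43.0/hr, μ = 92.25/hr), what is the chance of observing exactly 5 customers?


ρ = 43.0/92.25 = 0.4661
P_n = (1−ρ)·ρ^n = (1 − 0.4661)·0.4661^5 = 0.5339·0.022004 = 0.011748

Final: 0.011748


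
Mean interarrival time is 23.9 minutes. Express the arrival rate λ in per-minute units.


λ = 1/(interarrival time) in consistent units.
1 minute = 1 min, so λ = 1/23.9 = 0.04184 per minute

Final: 0.04184 /min


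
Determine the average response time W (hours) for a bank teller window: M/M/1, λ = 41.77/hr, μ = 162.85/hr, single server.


W = 1/(μ−λ) = 1/(162.85 − 41.77) = 1/121.08 = 0.008259 hr

Final: 0.008259 hr


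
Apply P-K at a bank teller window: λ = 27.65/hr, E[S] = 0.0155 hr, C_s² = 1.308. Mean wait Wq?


ρ = λ·E[S] = 27.65·0.0155 = 0.4286
E[S²] = E[S]²(1+C_s²) = 0.0155²·(1+1.308) = 0.0005545
Wq = λ·E[S²]/(2(1−ρ)) = 27.65·0.0005545/(2·0.5714) = 0.01342 hr

Final: 0.01342 hr


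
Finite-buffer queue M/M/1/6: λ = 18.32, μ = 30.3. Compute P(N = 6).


ρ = λ/μ = 18.32/30.3 = 0.6046
P_K = (1−ρ)ρ^K/(1−ρ^(K+1)) = (0.3954·0.048854)/(1 − 0.029538)
= 0.019316/0.970462 = 0.019904

Final: 0.019904


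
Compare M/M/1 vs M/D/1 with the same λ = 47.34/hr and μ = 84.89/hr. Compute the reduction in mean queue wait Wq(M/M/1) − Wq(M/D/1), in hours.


ρ = 47.34/84.89 = 0.5577
Wq(M/M/1) = ρ/(μ−λ) = 0.5577/37.55 = 0.01485 hr
Wq(M/D/1) = ρ/(2(μ−λ)) = 0.007426 hr
Savings = 0.01485 − 0.007426 = 0.007426 hr

Final: 0.007426 hr


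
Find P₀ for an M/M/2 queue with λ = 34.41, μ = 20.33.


a = λ/μ = 34.41/20.33 = 1.6926; ρ = a/c = 0.8463
Σ_{k=0}^{1} a^k/k! (terms k=0..1) = 1.00000 + 1.69257 = 2.69257
Tail: a^2/(2!(1−ρ)) = 2.86480/(2·0.1537) = 9.31863
P₀ = 1/(2.69257 + 9.31863) = 1/12.01120 = 0.083256

Final: 0.083256


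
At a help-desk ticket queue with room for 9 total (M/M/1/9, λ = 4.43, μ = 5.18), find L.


ρ = 4.43/5.18 = 0.8552
L = ρ[1 − (K+1)ρ^K + Kρ^(K+1)] / [(1−ρ)(1−ρ^(K+1))]
Numerator: 0.8552·(1 − 10·0.244718 + 9·0.209286) = 0.373209
Denominator: (0.1448)·(0.790714) = 0.114486
L = 0.373209/0.114486 = 3.2599

Final: 3.2599


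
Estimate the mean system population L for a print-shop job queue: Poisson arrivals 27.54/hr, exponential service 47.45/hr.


ρ = λ/μ = 27.54/47.45 = 0.5804
L = ρ/(1−ρ) = 0.5804/(1 − 0.5804) = 0.5804/0.4196 = 1.3832

Final: 1.3832


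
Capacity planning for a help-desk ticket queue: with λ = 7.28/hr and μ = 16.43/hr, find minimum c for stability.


Stability requires cμ > λ ⇔ c > λ/μ.
λ/μ = 7.28/16.43 = 0.4431
Minimum integer c = ⌊0.4431⌋ + 1 = 1
Check: 1·16.43 = 16.43 > 7.28, while 0·16.43 = 0.00 ≤ 7.28

Final: 1 servers


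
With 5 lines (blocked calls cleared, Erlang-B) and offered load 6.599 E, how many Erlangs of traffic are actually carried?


B(5,6.599) = 0.400219 (Erlang-B)
Carried load = a(1 − B) = 6.599·(1 − 0.400219) = 6.599·0.599781 = 3.9580 E

Final: 3.9580 Erlangs


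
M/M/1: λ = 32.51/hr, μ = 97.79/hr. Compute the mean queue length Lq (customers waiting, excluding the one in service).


ρ = 32.51/97.79 = 0.3324
Lq = ρ²/(1−ρ) = 0.1105/0.6676 = 0.1656

Final: 0.1656


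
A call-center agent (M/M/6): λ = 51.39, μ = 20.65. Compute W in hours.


a = 2.4886; ρ = 0.4148; P₀ = 0.082567
Lq = P₀·a^c·ρ/(c!(1−ρ)²) = 0.03299
Wq = Lq/λ = 0.03299/51.39 = 0.0006419 hr
W = Wq + 1/μ = 0.0006419 + 0.04843 = 0.04907 hr

Final: 0.04907 hr


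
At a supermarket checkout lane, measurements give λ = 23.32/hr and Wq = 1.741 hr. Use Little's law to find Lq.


Lq = λWq = 23.32·1.741 = 40.6001

Final: 40.6001


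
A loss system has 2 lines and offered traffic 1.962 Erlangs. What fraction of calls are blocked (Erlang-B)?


B(c,a) = (a^c/c!) / Σ_{k=0}^{c} a^k/k!
a^2/2! = 1.924722
Σ terms (k=0..2): 1.00000 + 1.96200 + 1.92472 = 4.886722
B = 1.924722/4.886722 = 0.393868

Final: 0.393868


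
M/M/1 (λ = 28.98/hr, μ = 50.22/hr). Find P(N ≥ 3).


ρ = 28.98/50.22 = 0.5771
P(N ≥ n) = ρ^n = 0.5771^3 = 0.192161

Final: 0.192161


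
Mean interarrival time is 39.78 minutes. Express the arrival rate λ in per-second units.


λ = 1/(interarrival time) in consistent units.
1 second = 0.0166667 min, so λ = 0.0166667/39.78 = 0.0004190 per second

Final: 0.0004190 /sec


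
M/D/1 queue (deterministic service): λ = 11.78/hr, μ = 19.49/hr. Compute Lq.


ρ = 11.78/19.49 = 0.6044
M/D/1: Lq = ρ²/(2(1−ρ)) = 0.3653/(2·0.3956) = 0.46174

Final: 0.46174


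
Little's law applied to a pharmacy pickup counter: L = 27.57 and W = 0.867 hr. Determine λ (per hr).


λ = L/W = 27.57/0.867 = 31.7993 /hr

Final: 31.7993 /hr


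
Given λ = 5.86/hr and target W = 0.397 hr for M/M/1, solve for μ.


W = 1/(μ−λ) ⇒ μ − λ = 1/W = 1/0.397 = 2.5189
μ = λ + 1/W = 5.86 + 2.5189 = 8.3789 per hr

Final: 8.3789 /hr


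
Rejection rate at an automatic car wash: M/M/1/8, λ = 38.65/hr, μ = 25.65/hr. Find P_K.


ρ = λ/μ = 38.65/25.65 = 1.5068
P_K = (1−ρ)ρ^K/(1−ρ^(K+1)) = (-0.5068·26.576454)/(1 − 40.046001)
= -13.469548/-39.046001 = 0.344966

Final: 0.344966


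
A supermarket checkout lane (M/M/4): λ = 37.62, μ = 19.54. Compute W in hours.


a = 1.9253; ρ = 0.4813; P₀ = 0.141407
Lq = P₀·a^c·ρ/(c!(1−ρ)²) = 0.14483
Wq = Lq/λ = 0.14483/37.62 = 0.003850 hr
W = Wq + 1/μ = 0.003850 + 0.05118 = 0.05503 hr

Final: 0.05503 hr


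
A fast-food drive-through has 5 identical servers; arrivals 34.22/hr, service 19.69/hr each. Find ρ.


ρ = λ/(cμ) = 34.22/(5·19.69) = 34.22/98.45 = 0.3476

Final: 0.3476


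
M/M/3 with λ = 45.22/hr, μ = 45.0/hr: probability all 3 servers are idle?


a = λ/μ = 45.22/45.0 = 1.0049; ρ = a/c = 0.3350
Σ_{k=0}^{2} a^k/k! (terms k=0..2) = 1.00000 + 1.00489 + 0.50490 = 2.50979
Tail: a^3/(3!(1−ρ)) = 1.01474/(6·0.6650) = 0.25431
P₀ = 1/(2.50979 + 0.25431) = 1/2.76410 = 0.361782

Final: 0.361782


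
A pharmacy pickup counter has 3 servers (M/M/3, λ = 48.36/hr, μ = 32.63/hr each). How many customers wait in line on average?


a = λ/μ = 1.4821; ρ = a/3 = 0.4940
P₀ = 0.214931
Lq = P₀·a^c·ρ / (c!·(1−ρ)²) = 0.214931·3.25542·0.4940/(6·0.25601)
= 0.22503

Final: 0.22503


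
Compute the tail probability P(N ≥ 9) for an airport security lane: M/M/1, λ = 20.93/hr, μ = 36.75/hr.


ρ = 20.93/36.75 = 0.5695
P(N ≥ n) = ρ^n = 0.5695^9 = 0.006304

Final: 0.006304


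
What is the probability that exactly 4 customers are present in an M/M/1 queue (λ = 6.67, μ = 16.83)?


ρ = 6.67/16.83 = 0.3963
P_n = (1−ρ)·ρ^n = (1 − 0.3963)·0.3963^4 = 0.6037·0.024670 = 0.014893

Final: 0.014893


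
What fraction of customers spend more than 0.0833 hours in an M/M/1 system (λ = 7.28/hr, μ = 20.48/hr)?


W ~ Exponential(μ−λ) for M/M/1.
μ − λ = 20.48 − 7.28 = 13.2000
P(W > t) = e^{−(μ−λ)t} = e^{−1.0996} = 0.333018

Final: 0.333018


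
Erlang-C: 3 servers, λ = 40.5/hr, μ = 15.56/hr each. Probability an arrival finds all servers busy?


a = λ/μ = 2.6028; ρ = a/3 = 0.8676
P₀ = 0.034260 (from M/M/c formula)
C(c,a) = [a^c/(c!(1−ρ))]·P₀ = [17.63341/(6·0.1324)]·0.034260
= 22.19869·0.034260 = 0.760519

Final: 0.760519


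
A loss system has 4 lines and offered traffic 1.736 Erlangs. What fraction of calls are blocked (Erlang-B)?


B(c,a) = (a^c/c!) / Σ_{k=0}^{c} a^k/k!
a^4/4! = 0.378432
Σ terms (k=0..4): 1.00000 + 1.73600 + 1.50685 + 0.87196 + 0.37843 = 5.493243
B = 0.378432/5.493243 = 0.068890

Final: 0.068890


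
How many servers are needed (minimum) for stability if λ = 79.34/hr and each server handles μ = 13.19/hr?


Stability requires cμ > λ ⇔ c > λ/μ.
λ/μ = 79.34/13.19 = 6.0152
Minimum integer c = ⌊6.0152⌋ + 1 = 7
Check: 7·13.19 = 92.33 > 79.34, while 6·13.19 = 79.14 ≤ 79.34

Final: 7 servers


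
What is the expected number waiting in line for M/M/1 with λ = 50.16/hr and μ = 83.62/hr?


ρ = 50.16/83.62 = 0.5999
Lq = ρ²/(1−ρ) = 0.3598/0.4001 = 0.8992

Final: 0.8992


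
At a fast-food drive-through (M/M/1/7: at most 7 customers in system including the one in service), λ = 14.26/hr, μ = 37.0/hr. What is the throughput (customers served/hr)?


ρ = 0.3854; P_K = (1−ρ)ρ^7/(1−ρ^8) = 0.0007766
λ_eff = λ(1 − P_K) = 14.26·(1 − 0.0007766) = 14.26·0.999223 = 14.2489 /hr

Final: 14.2489 /hr


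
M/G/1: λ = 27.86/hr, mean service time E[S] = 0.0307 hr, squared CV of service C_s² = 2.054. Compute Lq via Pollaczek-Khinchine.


ρ = λ·E[S] = 27.86·0.0307 = 0.8553
Lq = ρ²(1+C_s²)/(2(1−ρ)) = 0.7315·(1+2.054)/(2·0.1447)
= 0.7315·3.0540/0.2894 = 7.71997

Final: 7.71997


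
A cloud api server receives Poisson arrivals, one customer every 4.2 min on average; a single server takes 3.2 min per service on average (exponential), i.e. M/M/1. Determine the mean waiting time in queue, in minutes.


λ = 60/4.2 = 14.2857 /hr
μ = 60/3.2 = 18.7500 /hr
ρ = λ/μ = 14.2857/18.7500 = 0.7619
Wq = ρ/(μ−λ) = 0.7619/(18.7500−14.2857) = 0.17067 hr
In minutes: 0.17067·60 = 10.240 min

Final: 10.240 min


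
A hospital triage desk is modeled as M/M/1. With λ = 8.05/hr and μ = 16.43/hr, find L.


ρ = λ/μ = 8.05/16.43 = 0.4900
L = ρ/(1−ρ) = 0.4900/(1 − 0.4900) = 0.4900/0.5100 = 0.9606

Final: 0.9606


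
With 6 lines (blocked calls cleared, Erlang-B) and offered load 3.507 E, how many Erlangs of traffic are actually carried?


B(6,3.507) = 0.082944 (Erlang-B)
Carried load = a(1 − B) = 3.507·(1 − 0.082944) = 3.507·0.917056 = 3.2161 E

Final: 3.2161 Erlangs


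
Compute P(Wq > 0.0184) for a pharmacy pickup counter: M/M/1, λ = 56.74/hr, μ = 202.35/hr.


ρ = 56.74/202.35 = 0.2804
P(Wq > t) = ρ·e^{−(μ−λ)t} = 0.2804·e^{−2.6792}
= 0.2804·0.068616 = 0.019240

Final: 0.019240


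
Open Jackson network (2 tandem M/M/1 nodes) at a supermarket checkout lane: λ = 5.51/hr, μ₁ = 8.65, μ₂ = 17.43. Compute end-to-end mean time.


Each node sees arrival rate λ = 5.51/hr (tandem ⇒ throughput preserved).
W₁ = 1/(μ₁−λ) = 1/(8.65−5.51) = 0.31847 hr
W₂ = 1/(μ₂−λ) = 1/(17.43−5.51) = 0.08389 hr
W_total = W₁ + W₂ = 0.31847 + 0.08389 = 0.40236 hr

Final: 0.40236 hr


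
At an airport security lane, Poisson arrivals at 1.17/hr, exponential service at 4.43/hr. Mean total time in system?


W = 1/(μ−λ) = 1/(4.43 − 1.17) = 1/3.26 = 0.3067 hr

Final: 0.3067 hr


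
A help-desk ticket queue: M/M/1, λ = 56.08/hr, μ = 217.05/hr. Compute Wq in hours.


ρ = 56.08/217.05 = 0.2584
Wq = ρ/(μ−λ) = 0.2584/(217.05 − 56.08) = 0.2584/160.97 = 0.001605 hr

Final: 0.001605 hr


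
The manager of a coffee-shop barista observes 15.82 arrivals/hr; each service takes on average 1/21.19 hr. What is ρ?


ρ = λ/μ = 15.82/21.19 = 0.7466

Final: 0.7466


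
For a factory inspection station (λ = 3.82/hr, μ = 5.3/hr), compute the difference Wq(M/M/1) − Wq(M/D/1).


ρ = 3.82/5.3 = 0.7208
Wq(M/M/1) = ρ/(μ−λ) = 0.7208/1.48 = 0.48700 hr
Wq(M/D/1) = ρ/(2(μ−λ)) = 0.24350 hr
Savings = 0.48700 − 0.24350 = 0.24350 hr

Final: 0.24350 hr


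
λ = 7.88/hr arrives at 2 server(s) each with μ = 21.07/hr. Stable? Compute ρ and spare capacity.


Total capacity cμ = 2·21.07 = 42.14/hr
ρ = λ/(cμ) = 7.88/42.14 = 0.1870
Stable ⇔ ρ < 1: YES
Spare capacity = cμ − λ = 42.14 − 7.88 = 34.26/hr

Final: ρ = 0.1870; stable; margin = 34.26/hr


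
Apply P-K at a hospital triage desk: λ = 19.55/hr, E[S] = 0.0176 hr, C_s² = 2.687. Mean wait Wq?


ρ = λ·E[S] = 19.55·0.0176 = 0.3441
E[S²] = E[S]²(1+C_s²) = 0.0176²·(1+2.687) = 0.001142
Wq = λ·E[S²]/(2(1−ρ)) = 19.55·0.001142/(2·0.6559) = 0.01702 hr

Final: 0.01702 hr


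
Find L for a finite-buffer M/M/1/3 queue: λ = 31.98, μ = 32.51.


ρ = 31.98/32.51 = 0.9837
L = ρ[1 − (K+1)ρ^K + Kρ^(K+1)] / [(1−ρ)(1−ρ^(K+1))]
Numerator: 0.9837·(1 − 4·0.951885 + 3·0.936367) = 0.001535
Denominator: (0.01630)·(0.063633) = 0.001037
L = 0.001535/0.001037 = 1.4795

Final: 1.4795


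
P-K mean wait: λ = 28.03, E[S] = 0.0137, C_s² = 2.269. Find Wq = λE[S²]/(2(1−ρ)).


ρ = λ·E[S] = 28.03·0.0137 = 0.3840
E[S²] = E[S]²(1+C_s²) = 0.0137²·(1+2.269) = 0.0006136
Wq = λ·E[S²]/(2(1−ρ)) = 28.03·0.0006136/(2·0.6160) = 0.01396 hr

Final: 0.01396 hr


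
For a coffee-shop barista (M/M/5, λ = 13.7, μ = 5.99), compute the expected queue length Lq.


a = λ/μ = 2.2871; ρ = a/5 = 0.4574
P₀ = 0.100019
Lq = P₀·a^c·ρ / (c!·(1−ρ)²) = 0.100019·62.58478·0.4574/(120·0.29438)
= 0.08106

Final: 0.08106


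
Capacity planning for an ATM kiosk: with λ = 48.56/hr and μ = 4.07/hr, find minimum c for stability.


Stability requires cμ > λ ⇔ c > λ/μ.
λ/μ = 48.56/4.07 = 11.9312
Minimum integer c = ⌊11.9312⌋ + 1 = 12
Check: 12·4.07 = 48.84 > 48.56, while 11·4.07 = 44.77 ≤ 48.56

Final: 12 servers


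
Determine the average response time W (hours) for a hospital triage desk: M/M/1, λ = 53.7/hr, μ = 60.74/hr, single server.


W = 1/(μ−λ) = 1/(60.74 − 53.7) = 1/7.04 = 0.1420 hr

Final: 0.1420 hr


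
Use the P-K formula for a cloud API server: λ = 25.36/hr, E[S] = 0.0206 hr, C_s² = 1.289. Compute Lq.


ρ = λ·E[S] = 25.36·0.0206 = 0.5224
Lq = ρ²(1+C_s²)/(2(1−ρ)) = 0.2729·(1+1.289)/(2·0.4776)
= 0.2729·2.2890/0.9552 = 0.65403

Final: 0.65403


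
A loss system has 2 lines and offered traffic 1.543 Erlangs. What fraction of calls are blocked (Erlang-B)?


B(c,a) = (a^c/c!) / Σ_{k=0}^{c} a^k/k!
a^2/2! = 1.190424
Σ terms (k=0..2): 1.00000 + 1.54300 + 1.19042 = 3.733424
B = 1.190424/3.733424 = 0.318856

Final: 0.318856


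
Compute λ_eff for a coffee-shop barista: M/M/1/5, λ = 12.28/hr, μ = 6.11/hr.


ρ = 2.0098; P_K = (1−ρ)ρ^5/(1−ρ^6) = 0.510184
λ_eff = λ(1 − P_K) = 12.28·(1 − 0.510184) = 12.28·0.489816 = 6.0149 /hr

Final: 6.0149 /hr


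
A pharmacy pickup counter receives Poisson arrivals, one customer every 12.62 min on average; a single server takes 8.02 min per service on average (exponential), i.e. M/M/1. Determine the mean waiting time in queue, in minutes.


λ = 60/12.62 = 4.7544 /hr
μ = 60/8.02 = 7.4813 /hr
ρ = λ/μ = 4.7544/7.4813 = 0.6355
Wq = ρ/(μ−λ) = 0.6355/(7.4813−4.7544) = 0.23304 hr
In minutes: 0.23304·60 = 13.983 min

Final: 13.983 min


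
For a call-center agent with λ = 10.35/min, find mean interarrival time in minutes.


Mean interarrival time = 1/λ = 1/10.35 minute = 0.09662 minute
In minutes: 0.09662 × 1 = 0.09662 min

Final: 0.09662 min


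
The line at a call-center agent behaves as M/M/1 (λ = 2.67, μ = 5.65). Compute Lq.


ρ = 2.67/5.65 = 0.4726
Lq = ρ²/(1−ρ) = 0.2233/0.5274 = 0.4234

Final: 0.4234


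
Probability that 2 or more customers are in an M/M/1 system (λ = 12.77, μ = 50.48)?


ρ = 12.77/50.48 = 0.2530
P(N ≥ n) = ρ^n = 0.2530^2 = 0.063995

Final: 0.063995


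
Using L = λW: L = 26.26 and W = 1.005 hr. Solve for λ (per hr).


λ = L/W = 26.26/1.005 = 26.1294 /hr

Final: 26.1294 /hr
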